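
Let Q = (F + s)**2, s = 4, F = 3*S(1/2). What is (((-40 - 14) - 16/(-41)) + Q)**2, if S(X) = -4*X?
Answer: 4137156/1681 ≈ 2461.1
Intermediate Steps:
F = -6 (F = 3*(-4/2) = 3*(-4*1/2) = 3*(-2) = -6)
Q = 4 (Q = (-6 + 4)**2 = (-2)**2 = 4)
(((-40 - 14) - 16/(-41)) + Q)**2 = (((-40 - 14) - 16/(-41)) + 4)**2 = ((-54 - 16*(-1/41)) + 4)**2 = ((-54 + 16/41) + 4)**2 = (-2198/41 + 4)**2 = (-2034/41)**2 = 4137156/1681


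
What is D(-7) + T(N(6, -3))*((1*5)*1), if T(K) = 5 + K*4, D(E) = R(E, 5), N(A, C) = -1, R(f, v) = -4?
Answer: 1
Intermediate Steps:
D(E) = -4
T(K) = 5 + 4*K
D(-7) + T(N(6, -3))*((1*5)*1) = -4 + (5 + 4*(-1))*((1*5)*1) = -4 + (5 - 4)*(5*1) = -4 + 1*5 = -4 + 5 = 1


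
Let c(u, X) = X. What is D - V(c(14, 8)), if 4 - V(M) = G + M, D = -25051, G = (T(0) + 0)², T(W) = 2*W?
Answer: -25047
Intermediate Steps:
G = 0 (G = (2*0 + 0)² = (0 + 0)² = 0² = 0)
V(M) = 4 - M (V(M) = 4 - (0 + M) = 4 - M)
D - V(c(14, 8)) = -25051 - (4 - 1*8) = -25051 - (4 - 8) = -25051 - 1*(-4) = -25051 + 4 = -25047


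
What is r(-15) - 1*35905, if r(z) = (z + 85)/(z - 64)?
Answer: -2836565/79 ≈ -35906.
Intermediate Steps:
r(z) = (85 + z)/(-64 + z)
r(-15) - 1*35905 = (85 - 15)/(-64 - 15) - 1*35905 = 70/(-79) - 35905 = -1/79*70 - 35905 = -70/79 - 35905 = -2836565/79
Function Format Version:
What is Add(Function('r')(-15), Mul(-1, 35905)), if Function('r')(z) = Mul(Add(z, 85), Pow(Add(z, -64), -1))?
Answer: Rational(-2836565, 79) ≈ -35906.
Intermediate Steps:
Function('r')(z) = Mul(Pow(Add(-64, z), -1), Add(85, z)) (Function('r')(z) = Mul(Add(85, z), Pow(Add(-64, z), -1)) = Mul(Pow(Add(-64, z), -1), Add(85, z)))
Add(Function('r')(-15), Mul(-1, 35905)) = Add(Mul(Pow(Add(-64, -15), -1), Add(85, -15)), Mul(-1, 35905)) = Add(Mul(Pow(-79, -1), 70), -35905) = Add(Mul(Rational(-1, 79), 70), -35905) = Add(Rational(-70, 79), -35905) = Rational(-2836565, 79)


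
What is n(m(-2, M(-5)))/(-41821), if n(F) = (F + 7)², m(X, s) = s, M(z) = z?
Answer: -4/41821 ≈ -9.5646e-5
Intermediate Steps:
n(F) = (7 + F)²
n(m(-2, M(-5)))/(-41821) = (7 - 5)²/(-41821) = 2²*(-1/41821) = 4*(-1/41821) = -4/41821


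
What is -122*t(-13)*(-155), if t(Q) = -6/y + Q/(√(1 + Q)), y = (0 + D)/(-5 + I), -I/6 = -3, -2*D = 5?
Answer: 589992 + 122915*I*√3/3 ≈ 5.8999e+5 + 70965.0*I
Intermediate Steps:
D = -5/2 (D = -½*5 = -5/2 ≈ -2.5000)
I = 18 (I = -6*(-3) = 18)
y = -5/26 (y = (0 - 5/2)/(-5 + 18) = -5/2/13 = -5/2*1/13 = -5/26 ≈ -0.19231)
t(Q) = 156/5 + Q/√(1 + Q) (t(Q) = -6/(-5/26) + Q/(√(1 + Q)) = -6*(-26/5) + Q/√(1 + Q) = 156/5 + Q/√(1 + Q))
-122*t(-13)*(-155) = -122*(156/5 - 13/√(1 - 13))*(-155) = -122*(156/5 - (-13)*I*√3/6)*(-155) = -122*(156/5 + 13*I*√3/6)*(-155) = (-19032/5 - 793*I*√3/3)*(-155) = 589992 + 122915*I*√3/3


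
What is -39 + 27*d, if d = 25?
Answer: 636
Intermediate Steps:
-39 + 27*d = -39 + 27*25 = -39 + 675 = 636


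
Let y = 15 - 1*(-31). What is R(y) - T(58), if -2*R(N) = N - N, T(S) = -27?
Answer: 27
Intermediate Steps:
y = 46 (y = 15 + 31 = 46)
R(N) = 0 (R(N) = -(N - N)/2 = -½*0 = 0)
R(y) - T(58) = 0 - 1*(-27) = 0 + 27 = 27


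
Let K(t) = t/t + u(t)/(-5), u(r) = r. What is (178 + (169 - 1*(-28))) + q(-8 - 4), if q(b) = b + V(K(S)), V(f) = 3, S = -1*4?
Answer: 366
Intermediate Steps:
S = -4
K(t) = 1 - t/5 (K(t) = t/t + t/(-5) = 1 + t*(-⅕) = 1 - t/5)
q(b) = 3 + b (q(b) = b + 3 = 3 + b)
(178 + (169 - 1*(-28))) + q(-8 - 4) = (178 + (169 - 1*(-28))) + (3 + (-8 - 4)) = (178 + (169 + 28)) + (3 - 12) = (178 + 197) - 9 = 375 - 9 = 366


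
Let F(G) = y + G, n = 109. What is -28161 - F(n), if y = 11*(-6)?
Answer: -28204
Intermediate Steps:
y = -66
F(G) = -66 + G
-28161 - F(n) = -28161 - (-66 + 109) = -28161 - 1*43 = -28161 - 43 = -28204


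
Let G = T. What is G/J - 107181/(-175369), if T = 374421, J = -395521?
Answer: -23269500048/69362122249 ≈ -0.33548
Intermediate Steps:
G = 374421
G/J - 107181/(-175369) = 374421/(-395521) - 107181/(-175369) = 374421*(-1/395521) - 107181*(-1/175369) = -374421/395521 + 107181/175369 = -23269500048/69362122249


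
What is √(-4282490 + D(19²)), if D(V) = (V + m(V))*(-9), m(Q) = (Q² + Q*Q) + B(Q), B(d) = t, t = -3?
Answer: I*√6631490 ≈ 2575.2*I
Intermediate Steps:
B(d) = -3
m(Q) = -3 + 2*Q² (m(Q) = (Q² + Q*Q) - 3 = (Q² + Q²) - 3 = 2*Q² - 3 = -3 + 2*Q²)
D(V) = 27 - 18*V² - 9*V (D(V) = (V + (-3 + 2*V²))*(-9) = (-3 + V + 2*V²)*(-9) = 27 - 18*V² - 9*V)
√(-4282490 + D(19²)) = √(-4282490 + (27 - 18*(19²)² - 9*19²)) = √(-4282490 + (27 - 18*361² - 9*361)) = √(-4282490 + (27 - 18*130321 - 3249)) = √(-4282490 + (27 - 2345778 - 3249)) = √(-4282490 - 2349000) = √(-6631490) = I*√6631490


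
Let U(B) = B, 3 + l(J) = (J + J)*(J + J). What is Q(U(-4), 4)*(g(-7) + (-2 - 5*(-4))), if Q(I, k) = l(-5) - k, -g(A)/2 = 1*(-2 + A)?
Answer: 3348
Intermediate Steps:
l(J) = -3 + 4*J**2 (l(J) = -3 + (J + J)*(J + J) = -3 + (2*J)*(2*J) = -3 + 4*J**2)
g(A) = 4 - 2*A (g(A) = -2*(-2 + A) = 4 - 2*A)
Q(I, k) = 97 - k (Q(I, k) = (-3 + 4*(-5)**2) - k = (-3 + 4*25) - k = (-3 + 100) - k = 97 - k)
Q(U(-4), 4)*(g(-7) + (-2 - 5*(-4))) = (97 - 1*4)*((4 - 2*(-7)) + (-2 - 5*(-4))) = (97 - 4)*((4 + 14) + (-2 + 20)) = 93*(18 + 18) = 93*36 = 3348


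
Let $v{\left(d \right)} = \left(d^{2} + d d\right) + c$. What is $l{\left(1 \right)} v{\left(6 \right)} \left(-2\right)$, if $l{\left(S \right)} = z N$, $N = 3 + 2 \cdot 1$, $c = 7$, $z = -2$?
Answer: $1580$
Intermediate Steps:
$v{\left(d \right)} = 7 + 2 d^{2}$ ($v{\left(d \right)} = \left(d^{2} + d d\right) + 7 = \left(d^{2} + d^{2}\right) + 7 = 2 d^{2} + 7 = 7 + 2 d^{2}$)
$N = 5$ ($N = 3 + 2 = 5$)
$l{\left(S \right)} = -10$ ($l{\left(S \right)} = \left(-2\right) 5 = -10$)
$l{\left(1 \right)} v{\left(6 \right)} \left(-2\right) = - 10 \left(7 + 2 \cdot 6^{2}\right) \left(-2\right) = - 10 \left(7 + 2 \cdot 36\right) \left(-2\right) = - 10 \left(7 + 72\right) \left(-2\right) = \left(-10\right) 79 \left(-2\right) = \left(-790\right) \left(-2\right) = 1580$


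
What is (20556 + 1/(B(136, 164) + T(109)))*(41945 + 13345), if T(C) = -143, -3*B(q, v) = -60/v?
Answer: 3328928158515/2929 ≈ 1.1365e+9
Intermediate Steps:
B(q, v) = 20/v (B(q, v) = -(-20)/v = 20/v)
(20556 + 1/(B(136, 164) + T(109)))*(41945 + 13345) = (20556 + 1/(20/164 - 143))*(41945 + 13345) = (20556 + 1/(20*(1/164) - 143))*55290 = (20556 + 1/(5/41 - 143))*55290 = (20556 + 1/(-5858/41))*55290 = (20556 - 41/5858)*55290 = (120417007/5858)*55290 = 3328928158515/2929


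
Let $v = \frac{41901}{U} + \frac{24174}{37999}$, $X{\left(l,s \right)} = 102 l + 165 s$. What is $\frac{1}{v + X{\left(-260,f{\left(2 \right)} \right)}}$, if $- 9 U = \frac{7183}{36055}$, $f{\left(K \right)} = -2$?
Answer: $- \frac{3455023}{6632761032147} \approx -5.209 \cdot 10^{-7}$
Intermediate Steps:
$U = - \frac{7183}{324495}$ ($U = - \frac{7183 \cdot \frac{1}{36055}}{9} = \left(- \frac{1}{9}\right) \frac{7183}{36055} = - \frac{7183}{324495} \approx -0.022136$)
$v = - \frac{6539993664597}{3455023}$ ($v = \frac{41901}{- \frac{7183}{324495}} + \frac{24174}{37999} = 41901 \left(- \frac{324495}{7183}\right) + 24174 \cdot \frac{1}{37999} = - \frac{13596664995}{7183} + \frac{306}{481} = - \frac{6539993664597}{3455023} \approx -1.8929 \cdot 10^{6}$)
$\frac{1}{v + X{\left(-260,f{\left(2 \right)} \right)}} = \frac{1}{- \frac{6539993664597}{3455023} + \left(102 \left(-260\right) + 165 \left(-2\right)\right)} = \frac{1}{- \frac{6539993664597}{3455023} - 26850} = \frac{1}{- \frac{6632761032147}{3455023}} = - \frac{3455023}{6632761032147}$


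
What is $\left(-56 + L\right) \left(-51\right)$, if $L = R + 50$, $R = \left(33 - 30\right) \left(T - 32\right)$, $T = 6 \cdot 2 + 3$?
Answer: $2907$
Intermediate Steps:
$T = 15$ ($T = 12 + 3 = 15$)
$R = -51$ ($R = \left(33 - 30\right) \left(15 - 32\right) = 3 \left(-17\right) = -51$)
$L = -1$ ($L = -51 + 50 = -1$)
$\left(-56 + L\right) \left(-51\right) = \left(-56 - 1\right) \left(-51\right) = \left(-57\right) \left(-51\right) = 2907$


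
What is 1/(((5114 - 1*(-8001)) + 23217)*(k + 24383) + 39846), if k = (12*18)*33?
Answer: 1/1144897498 ≈ 8.7344e-10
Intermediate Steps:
k = 7128 (k = 216*33 = 7128)
1/(((5114 - 1*(-8001)) + 23217)*(k + 24383) + 39846) = 1/(((5114 - 1*(-8001)) + 23217)*(7128 + 24383) + 39846) = 1/(((5114 + 8001) + 23217)*31511 + 39846) = 1/((13115 + 23217)*31511 + 39846) = 1/(36332*31511 + 39846) = 1/(1144857652 + 39846) = 1/1144897498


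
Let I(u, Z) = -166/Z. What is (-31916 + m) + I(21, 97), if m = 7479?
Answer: -2370555/97 ≈ -24439.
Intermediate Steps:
(-31916 + m) + I(21, 97) = (-31916 + 7479) - 166/97 = -24437 - 166*1/97 = -24437 - 166/97 = -2370555/97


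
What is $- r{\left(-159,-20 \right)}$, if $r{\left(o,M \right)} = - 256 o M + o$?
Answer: $814239$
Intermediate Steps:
$r{\left(o,M \right)} = o - 256 M o$ ($r{\left(o,M \right)} = - 256 M o + o = o - 256 M o$)
$- r{\left(-159,-20 \right)} = - \left(-159\right) \left(1 - -5120\right) = - \left(-159\right) \left(1 + 5120\right) = - \left(-159\right) 5121 = \left(-1\right) \left(-814239\right) = 814239$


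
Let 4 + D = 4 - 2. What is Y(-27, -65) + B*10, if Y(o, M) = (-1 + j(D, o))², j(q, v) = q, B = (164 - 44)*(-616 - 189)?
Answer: -965991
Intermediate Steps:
D = -2 (D = -4 + (4 - 2) = -4 + 2 = -2)
B = -96600 (B = 120*(-805) = -96600)
Y(o, M) = 9 (Y(o, M) = (-1 - 2)² = (-3)² = 9)
Y(-27, -65) + B*10 = 9 - 96600*10 = 9 - 966000 = -965991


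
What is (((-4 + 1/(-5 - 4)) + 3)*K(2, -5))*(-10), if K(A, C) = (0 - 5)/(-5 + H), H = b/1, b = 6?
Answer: -500/9 ≈ -55.556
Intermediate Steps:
H = 6 (H = 6/1 = 6*1 = 6)
K(A, C) = -5 (K(A, C) = (0 - 5)/(-5 + 6) = -5/1 = -5*1 = -5)
(((-4 + 1/(-5 - 4)) + 3)*K(2, -5))*(-10) = (((-4 + 1/(-5 - 4)) + 3)*(-5))*(-10) = (((-4 + 1/(-9)) + 3)*(-5))*(-10) = (((-4 - ⅑) + 3)*(-5))*(-10) = ((-37/9 + 3)*(-5))*(-10) = -10/9*(-5)*(-10) = (50/9)*(-10) = -500/9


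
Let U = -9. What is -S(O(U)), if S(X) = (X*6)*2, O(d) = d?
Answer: 108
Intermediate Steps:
S(X) = 12*X (S(X) = (6*X)*2 = 12*X)
-S(O(U)) = -12*(-9) = -1*(-108) = 108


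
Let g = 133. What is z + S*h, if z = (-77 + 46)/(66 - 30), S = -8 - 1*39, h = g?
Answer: -225067/36 ≈ -6251.9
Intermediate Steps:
h = 133
S = -47 (S = -8 - 39 = -47)
z = -31/36 ≈ -0.86111
z + S*h = -31/36 - 47*133 = -31/36 - 6251 = -225067/36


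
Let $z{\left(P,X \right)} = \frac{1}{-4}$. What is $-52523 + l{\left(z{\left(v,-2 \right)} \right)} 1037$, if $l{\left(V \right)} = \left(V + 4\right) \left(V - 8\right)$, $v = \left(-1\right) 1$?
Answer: $- \frac{1353683}{16} \approx -84605.0$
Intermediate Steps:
$v = -1$
$z{\left(P,X \right)} = - \frac{1}{4}$
$l{\left(V \right)} = \left(-8 + V\right) \left(4 + V\right)$ ($l{\left(V \right)} = \left(4 + V\right) \left(-8 + V\right) = \left(-8 + V\right) \left(4 + V\right)$)
$-52523 + l{\left(z{\left(v,-2 \right)} \right)} 1037 = -52523 + \left(-32 + \left(- \frac{1}{4}\right)^{2} - -1\right) 1037 = -52523 + \left(-32 + \frac{1}{16} + 1\right) 1037 = -52523 - \frac{513315}{16} = - \frac{1353683}{16}$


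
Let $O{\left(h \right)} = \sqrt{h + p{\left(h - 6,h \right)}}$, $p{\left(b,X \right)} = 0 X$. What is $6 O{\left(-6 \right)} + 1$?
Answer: $1 + 6 i \sqrt{6} \approx 1.0 + 14.697 i$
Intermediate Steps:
$p{\left(b,X \right)} = 0$
$O{\left(h \right)} = \sqrt{h}$ ($O{\left(h \right)} = \sqrt{h + 0} = \sqrt{h}$)
$6 O{\left(-6 \right)} + 1 = 6 \sqrt{-6} + 1 = 6 i \sqrt{6} + 1 = 1 + 6 i \sqrt{6}$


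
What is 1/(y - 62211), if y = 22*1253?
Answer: -1/34645 ≈ -2.8864e-5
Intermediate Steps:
y = 27566
1/(y - 62211) = 1/(27566 - 62211) = 1/(-34645) = -1/34645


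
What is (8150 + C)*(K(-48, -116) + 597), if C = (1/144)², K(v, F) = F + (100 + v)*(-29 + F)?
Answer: -397653237553/6912 ≈ -5.7531e+7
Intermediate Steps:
K(v, F) = F + (-29 + F)*(100 + v)
C = 1/20736 (C = (1/144)² = 1/20736 ≈ 4.8225e-5)
(8150 + C)*(K(-48, -116) + 597) = (8150 + 1/20736)*((-2900 - 29*(-48) + 101*(-116) - 116*(-48)) + 597) = 168998401*((-2900 + 1392 - 11716 + 5568) + 597)/20736 = 168998401*(-7656 + 597)/20736 = (168998401/20736)*(-7059) = -397653237553/6912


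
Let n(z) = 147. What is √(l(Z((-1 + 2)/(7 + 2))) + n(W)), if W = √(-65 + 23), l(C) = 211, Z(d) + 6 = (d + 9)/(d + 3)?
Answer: √358 ≈ 18.921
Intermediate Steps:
Z(d) = -6 + (9 + d)/(3 + d) (Z(d) = -6 + (d + 9)/(d + 3) = -6 + (9 + d)/(3 + d))
W = I*√42 (W = √(-42) = I*√42 ≈ 6.4807*I)
√(l(Z((-1 + 2)/(7 + 2))) + n(W)) = √(211 + 147) = √358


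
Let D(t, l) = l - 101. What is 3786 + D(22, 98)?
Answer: 3783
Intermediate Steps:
D(t, l) = -101 + l
3786 + D(22, 98) = 3786 + (-101 + 98) = 3786 - 3 = 3783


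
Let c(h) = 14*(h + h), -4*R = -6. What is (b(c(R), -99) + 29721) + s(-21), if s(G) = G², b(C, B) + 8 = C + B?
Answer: 30097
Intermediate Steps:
R = 3/2 (R = -¼*(-6) = 3/2 ≈ 1.5000)
c(h) = 28*h (c(h) = 14*(2*h) = 28*h)
b(C, B) = -8 + B + C (b(C, B) = -8 + (C + B) = -8 + (B + C) = -8 + B + C)
(b(c(R), -99) + 29721) + s(-21) = ((-8 - 99 + 28*(3/2)) + 29721) + (-21)² = ((-8 - 99 + 42) + 29721) + 441 = (-65 + 29721) + 441 = 29656 + 441 = 30097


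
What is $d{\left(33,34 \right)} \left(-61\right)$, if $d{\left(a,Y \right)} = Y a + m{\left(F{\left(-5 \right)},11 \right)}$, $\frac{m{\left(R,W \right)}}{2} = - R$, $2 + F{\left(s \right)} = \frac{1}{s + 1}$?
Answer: $- \frac{137433}{2} \approx -68717.0$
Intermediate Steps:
$F{\left(s \right)} = -2 + \frac{1}{1 + s}$ ($F{\left(s \right)} = -2 + \frac{1}{s + 1} = -2 + \frac{1}{1 + s}$)
$m{\left(R,W \right)} = - 2 R$ ($m{\left(R,W \right)} = 2 \left(- R\right) = - 2 R$)
$d{\left(a,Y \right)} = \frac{9}{2} + Y a$ ($d{\left(a,Y \right)} = Y a - 2 \frac{-1 - -10}{1 - 5} = Y a - 2 \frac{-1 + 10}{-4} = Y a - 2 \left(\left(- \frac{1}{4}\right) 9\right) = Y a - - \frac{9}{2} = Y a + \frac{9}{2} = \frac{9}{2} + Y a$)
$d{\left(33,34 \right)} \left(-61\right) = \left(\frac{9}{2} + 34 \cdot 33\right) \left(-61\right) = \left(\frac{9}{2} + 1122\right) \left(-61\right) = \frac{2253}{2} \left(-61\right) = - \frac{137433}{2}$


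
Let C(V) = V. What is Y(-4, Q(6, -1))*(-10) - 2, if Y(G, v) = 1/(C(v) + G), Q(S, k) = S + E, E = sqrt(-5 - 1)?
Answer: 2*(-sqrt(6) + 7*I)/(sqrt(6) - 2*I) ≈ -4.0 + 2.4495*I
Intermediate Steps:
E = I*sqrt(6) (E = sqrt(-6) = I*sqrt(6) ≈ 2.4495*I)
Q(S, k) = S + I*sqrt(6)
Y(G, v) = 1/(G + v) (Y(G, v) = 1/(v + G) = 1/(G + v))
Y(-4, Q(6, -1))*(-10) - 2 = -10/(-4 + (6 + I*sqrt(6))) - 2 = -10/(2 + I*sqrt(6)) - 2 = -2 - 10/(2 + I*sqrt(6))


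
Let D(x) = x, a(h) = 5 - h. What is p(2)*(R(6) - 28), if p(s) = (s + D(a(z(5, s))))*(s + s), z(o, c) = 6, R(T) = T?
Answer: -88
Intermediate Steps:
p(s) = 2*s*(-1 + s) (p(s) = (s + (5 - 1*6))*(s + s) = (s + (5 - 6))*(2*s) = (s - 1)*(2*s) = (-1 + s)*(2*s) = 2*s*(-1 + s))
p(2)*(R(6) - 28) = (2*2*(-1 + 2))*(6 - 28) = (2*2*1)*(-22) = 4*(-22) = -88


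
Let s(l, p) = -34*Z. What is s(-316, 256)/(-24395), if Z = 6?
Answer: 12/1435 ≈ 0.0083624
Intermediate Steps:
s(l, p) = -204 (s(l, p) = -34*6 = -204)
s(-316, 256)/(-24395) = -204/(-24395) = -204*(-1/24395) = 12/1435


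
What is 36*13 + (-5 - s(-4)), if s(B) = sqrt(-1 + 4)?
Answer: 463 - sqrt(3) ≈ 461.27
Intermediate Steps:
s(B) = sqrt(3)
36*13 + (-5 - s(-4)) = 36*13 + (-5 - sqrt(3)) = 468 + (-5 - sqrt(3)) = 463 - sqrt(3)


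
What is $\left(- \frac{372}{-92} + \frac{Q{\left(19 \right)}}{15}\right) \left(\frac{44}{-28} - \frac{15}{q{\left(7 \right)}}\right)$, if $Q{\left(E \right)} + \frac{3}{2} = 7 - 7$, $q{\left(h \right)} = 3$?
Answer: $- \frac{907}{35} \approx -25.914$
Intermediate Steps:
$Q{\left(E \right)} = - \frac{3}{2}$ ($Q{\left(E \right)} = - \frac{3}{2} + \left(7 - 7\right) = - \frac{3}{2} + 0 = - \frac{3}{2}$)
$\left(- \frac{372}{-92} + \frac{Q{\left(19 \right)}}{15}\right) \left(\frac{44}{-28} - \frac{15}{q{\left(7 \right)}}\right) = \left(- \frac{372}{-92} - \frac{3}{2 \cdot 15}\right) \left(\frac{44}{-28} - \frac{15}{3}\right) = \left(\left(-372\right) \left(- \frac{1}{92}\right) - \frac{1}{10}\right) \left(44 \left(- \frac{1}{28}\right) - 5\right) = \left(\frac{93}{23} - \frac{1}{10}\right) \left(- \frac{11}{7} - 5\right) = \frac{907}{230} \left(- \frac{46}{7}\right) = - \frac{907}{35}$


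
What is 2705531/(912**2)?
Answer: 2705531/831744 ≈ 3.2528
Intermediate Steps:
2705531/(912**2) = 2705531/831744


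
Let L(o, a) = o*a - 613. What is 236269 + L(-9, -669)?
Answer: 241677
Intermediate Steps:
L(o, a) = -613 + a*o (L(o, a) = a*o - 613 = -613 + a*o)
236269 + L(-9, -669) = 236269 + (-613 - 669*(-9)) = 236269 + (-613 + 6021) = 236269 + 5408 = 241677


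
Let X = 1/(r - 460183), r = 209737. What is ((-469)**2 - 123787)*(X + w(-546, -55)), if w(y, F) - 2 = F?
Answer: -212763159531/41741 ≈ -5.0972e+6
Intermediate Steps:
w(y, F) = 2 + F
X = -1/250446 (X = 1/(209737 - 460183) = 1/(-250446) = -1/250446 ≈ -3.9929e-6)
((-469)**2 - 123787)*(X + w(-546, -55)) = ((-469)**2 - 123787)*(-1/250446 + (2 - 55)) = (219961 - 123787)*(-1/250446 - 53) = 96174*(-13273639/250446) = -212763159531/41741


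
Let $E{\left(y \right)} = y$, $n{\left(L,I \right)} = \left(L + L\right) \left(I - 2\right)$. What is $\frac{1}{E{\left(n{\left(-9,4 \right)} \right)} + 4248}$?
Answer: $\frac{1}{4212} \approx 0.00023742$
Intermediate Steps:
$n{\left(L,I \right)} = 2 L \left(-2 + I\right)$
$\frac{1}{E{\left(n{\left(-9,4 \right)} \right)} + 4248} = \frac{1}{2 \left(-9\right) \left(-2 + 4\right) + 4248} = \frac{1}{2 \left(-9\right) 2 + 4248} = \frac{1}{-36 + 4248} = \frac{1}{4212}$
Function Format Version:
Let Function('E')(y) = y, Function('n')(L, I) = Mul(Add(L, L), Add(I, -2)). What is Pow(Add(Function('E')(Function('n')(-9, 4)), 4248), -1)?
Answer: Rational(1, 4212) ≈ 0.00023742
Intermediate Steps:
Function('n')(L, I) = Mul(2, L, Add(-2, I)) (Function('n')(L, I) = Mul(Mul(2, L), Add(-2, I)) = Mul(2, L, Add(-2, I)))
Pow(Add(Function('E')(Function('n')(-9, 4)), 4248), -1) = Pow(Add(Mul(2, -9, Add(-2, 4)), 4248), -1) = Pow(Add(Mul(2, -9, 2), 4248), -1) = Pow(Add(-36, 4248), -1) = Pow(4212, -1) = Rational(1, 4212)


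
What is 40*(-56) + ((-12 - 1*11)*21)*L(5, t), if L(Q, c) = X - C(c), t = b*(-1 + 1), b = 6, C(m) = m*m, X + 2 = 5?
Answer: -3689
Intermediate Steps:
X = 3 (X = -2 + 5 = 3)
C(m) = m²
t = 0 (t = 6*(-1 + 1) = 6*0 = 0)
L(Q, c) = 3 - c²
40*(-56) + ((-12 - 1*11)*21)*L(5, t) = 40*(-56) + ((-12 - 1*11)*21)*(3 - 1*0²) = -2240 + ((-12 - 11)*21)*(3 - 1*0) = -2240 + (-23*21)*(3 + 0) = -2240 - 483*3 = -2240 - 1449 = -3689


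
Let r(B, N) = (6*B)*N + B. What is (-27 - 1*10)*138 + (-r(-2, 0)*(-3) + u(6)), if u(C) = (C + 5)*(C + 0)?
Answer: -5046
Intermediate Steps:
r(B, N) = B + 6*B*N (r(B, N) = 6*B*N + B = B + 6*B*N)
u(C) = C*(5 + C) (u(C) = (5 + C)*C = C*(5 + C))
(-27 - 1*10)*138 + (-r(-2, 0)*(-3) + u(6)) = (-27 - 1*10)*138 + (-(-2*(1 + 6*0))*(-3) + 6*(5 + 6)) = (-27 - 10)*138 + (-(-2*(1 + 0))*(-3) + 6*11) = -37*138 + (-(-2*1)*(-3) + 66) = -5106 + (-(-2)*(-3) + 66) = -5106 + (-1*6 + 66) = -5106 + (-6 + 66) = -5106 + 60 = -5046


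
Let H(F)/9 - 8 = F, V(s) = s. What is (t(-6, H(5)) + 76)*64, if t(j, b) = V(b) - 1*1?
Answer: 12288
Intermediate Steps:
H(F) = 72 + 9*F
t(j, b) = -1 + b (t(j, b) = b - 1*1 = b - 1 = -1 + b)
(t(-6, H(5)) + 76)*64 = ((-1 + (72 + 9*5)) + 76)*64 = ((-1 + (72 + 45)) + 76)*64 = ((-1 + 117) + 76)*64 = (116 + 76)*64 = 192*64 = 12288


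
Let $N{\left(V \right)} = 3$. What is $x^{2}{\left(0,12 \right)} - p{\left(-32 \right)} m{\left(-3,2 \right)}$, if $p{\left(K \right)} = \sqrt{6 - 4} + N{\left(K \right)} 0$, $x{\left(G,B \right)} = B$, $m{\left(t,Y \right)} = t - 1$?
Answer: $144 + 4 \sqrt{2} \approx 149.66$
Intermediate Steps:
$m{\left(t,Y \right)} = -1 + t$
$p{\left(K \right)} = \sqrt{2}$ ($p{\left(K \right)} = \sqrt{6 - 4} + 3 \cdot 0 = \sqrt{2} + 0 = \sqrt{2}$)
$x^{2}{\left(0,12 \right)} - p{\left(-32 \right)} m{\left(-3,2 \right)} = 12^{2} - \sqrt{2} \left(-1 - 3\right) = 144 - \sqrt{2} \left(-4\right) = 144 - - 4 \sqrt{2} = 144 + 4 \sqrt{2}$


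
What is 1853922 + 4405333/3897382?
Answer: 7225446637537/3897382 ≈ 1.8539e+6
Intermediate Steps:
1853922 + 4405333/3897382 = 7225446637537/3897382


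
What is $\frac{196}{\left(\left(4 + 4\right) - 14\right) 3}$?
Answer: $- \frac{98}{9} \approx -10.889$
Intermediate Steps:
$\frac{196}{\left(\left(4 + 4\right) - 14\right) 3} = \frac{196}{\left(8 - 14\right) 3} = \frac{196}{\left(-6\right) 3} = \frac{196}{-18} = 196 \left(- \frac{1}{18}\right) = - \frac{98}{9}$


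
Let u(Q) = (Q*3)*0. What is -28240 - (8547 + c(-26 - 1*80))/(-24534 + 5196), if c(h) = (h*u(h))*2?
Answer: -16548381/586 ≈ -28240.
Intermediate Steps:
u(Q) = 0 (u(Q) = (3*Q)*0 = 0)
c(h) = 0 (c(h) = (h*0)*2 = 0*2 = 0)
-28240 - (8547 + c(-26 - 1*80))/(-24534 + 5196) = -28240 - (8547 + 0)/(-24534 + 5196) = -28240 - 8547/(-19338) = -28240 - 8547*(-1)/19338 = -28240 - 1*(-259/586) = -28240 + 259/586 = -16548381/586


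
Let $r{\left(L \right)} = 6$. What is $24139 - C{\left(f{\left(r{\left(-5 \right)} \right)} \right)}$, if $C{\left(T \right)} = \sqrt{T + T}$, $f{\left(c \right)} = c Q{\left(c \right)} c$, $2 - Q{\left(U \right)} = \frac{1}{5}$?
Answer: $24139 - \frac{18 \sqrt{10}}{5} \approx 24128.0$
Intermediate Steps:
$Q{\left(U \right)} = \frac{9}{5}$ ($Q{\left(U \right)} = 2 - \frac{1}{5} = \frac{9}{5}$)
$f{\left(c \right)} = \frac{9 c^{2}}{5}$ ($f{\left(c \right)} = c \frac{9}{5} c = \frac{9 c}{5} c = \frac{9 c^{2}}{5}$)
$C{\left(T \right)} = \sqrt{2} \sqrt{T}$ ($C{\left(T \right)} = \sqrt{2 T} = \sqrt{2} \sqrt{T}$)
$24139 - C{\left(f{\left(r{\left(-5 \right)} \right)} \right)} = 24139 - \sqrt{2} \sqrt{\frac{9 \cdot 6^{2}}{5}} = 24139 - \sqrt{2} \sqrt{\frac{9}{5} \cdot 36} = 24139 - \sqrt{2} \sqrt{\frac{324}{5}} = 24139 - \sqrt{2} \frac{18 \sqrt{5}}{5} = 24139 - \frac{18 \sqrt{10}}{5}$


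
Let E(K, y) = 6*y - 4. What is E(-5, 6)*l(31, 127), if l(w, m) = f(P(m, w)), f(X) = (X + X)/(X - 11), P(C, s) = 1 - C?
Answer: 8064/137 ≈ 58.861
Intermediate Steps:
f(X) = 2*X/(-11 + X) (f(X) = (2*X)/(-11 + X) = 2*X/(-11 + X))
l(w, m) = 2*(1 - m)/(-10 - m) (l(w, m) = 2*(1 - m)/(-11 + (1 - m)) = 2*(1 - m)/(-10 - m))
E(K, y) = -4 + 6*y
E(-5, 6)*l(31, 127) = (-4 + 6*6)*(2*(-1 + 127)/(10 + 127)) = (-4 + 36)*(2*126/137) = 32*(2*(1/137)*126) = 32*(252/137) = 8064/137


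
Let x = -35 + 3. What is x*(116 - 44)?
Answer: -2304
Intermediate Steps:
x = -32
x*(116 - 44) = -32*(116 - 44) = -32*72 = -2304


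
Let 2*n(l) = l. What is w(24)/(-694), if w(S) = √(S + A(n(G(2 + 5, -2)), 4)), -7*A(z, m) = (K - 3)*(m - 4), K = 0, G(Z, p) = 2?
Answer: -√6/347 ≈ -0.0070590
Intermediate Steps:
n(l) = l/2
A(z, m) = -12/7 + 3*m/7 (A(z, m) = -(0 - 3)*(m - 4)/7 = -(-3)*(-4 + m)/7 = -(12 - 3*m)/7 = -12/7 + 3*m/7)
w(S) = √S (w(S) = √(S + (-12/7 + (3/7)*4)) = √(S + (-12/7 + 12/7)) = √(S + 0) = √S)
w(24)/(-694) = √24/(-694) = (2*√6)*(-1/694) = -√6/347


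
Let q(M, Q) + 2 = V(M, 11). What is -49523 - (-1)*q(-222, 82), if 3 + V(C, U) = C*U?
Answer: -51970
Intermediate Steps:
V(C, U) = -3 + C*U
q(M, Q) = -5 + 11*M (q(M, Q) = -2 + (-3 + M*11) = -2 + (-3 + 11*M) = -5 + 11*M)
-49523 - (-1)*q(-222, 82) = -49523 - (-1)*(-5 + 11*(-222)) = -49523 - (-1)*(-5 - 2442) = -49523 - (-1)*(-2447) = -49523 - 1*2447 = -49523 - 2447 = -51970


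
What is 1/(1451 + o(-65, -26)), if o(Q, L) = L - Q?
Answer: 1/1490 ≈ 0.00067114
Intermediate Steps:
1/(1451 + o(-65, -26)) = 1/(1451 + (-26 - 1*(-65))) = 1/(1451 + (-26 + 65)) = 1/(1451 + 39) = 1/1490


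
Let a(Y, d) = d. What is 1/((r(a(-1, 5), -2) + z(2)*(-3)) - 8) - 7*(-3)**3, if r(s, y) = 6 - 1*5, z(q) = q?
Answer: 2456/13 ≈ 188.92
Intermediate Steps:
r(s, y) = 1 (r(s, y) = 6 - 5 = 1)
1/((r(a(-1, 5), -2) + z(2)*(-3)) - 8) - 7*(-3)**3 = 1/((1 + 2*(-3)) - 8) - 7*(-3)**3 = 1/((1 - 6) - 8) - 7*(-27) = 1/(-5 - 8) + 189 = 1/(-13) + 189 = -1/13 + 189 = 2456/13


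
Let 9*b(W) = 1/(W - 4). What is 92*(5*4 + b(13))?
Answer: 149132/81 ≈ 1841.1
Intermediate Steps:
b(W) = 1/(9*(-4 + W)) (b(W) = 1/(9*(W - 4)) = 1/(9*(-4 + W)))
92*(5*4 + b(13)) = 92*(5*4 + 1/(9*(-4 + 13))) = 92*(20 + (⅑)/9) = 92*(20 + (⅑)*(⅑)) = 92*(20 + 1/81) = 92*(1621/81) = 149132/81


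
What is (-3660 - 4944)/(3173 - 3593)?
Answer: 717/35 ≈ 20.486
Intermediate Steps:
(-3660 - 4944)/(3173 - 3593) = -8604/(-420) = -8604*(-1/420) = 717/35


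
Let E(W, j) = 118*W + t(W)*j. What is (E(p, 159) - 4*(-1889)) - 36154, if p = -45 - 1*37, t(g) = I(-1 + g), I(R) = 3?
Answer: -37797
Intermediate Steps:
t(g) = 3
p = -82 (p = -45 - 37 = -82)
E(W, j) = 3*j + 118*W (E(W, j) = 118*W + 3*j = 3*j + 118*W)
(E(p, 159) - 4*(-1889)) - 36154 = ((3*159 + 118*(-82)) - 4*(-1889)) - 36154 = ((477 - 9676) + 7556) - 36154 = (-9199 + 7556) - 36154 = -1643 - 36154 = -37797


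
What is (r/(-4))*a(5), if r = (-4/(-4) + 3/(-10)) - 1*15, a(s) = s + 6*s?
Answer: 1001/8 ≈ 125.13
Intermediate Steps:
a(s) = 7*s
r = -143/10 (r = (-4*(-¼) + 3*(-⅒)) - 15 = (1 - 3/10) - 15 = 7/10 - 15 = -143/10 ≈ -14.300)
(r/(-4))*a(5) = (-143/10/(-4))*(7*5) = -143/10*(-¼)*35 = (143/40)*35 = 1001/8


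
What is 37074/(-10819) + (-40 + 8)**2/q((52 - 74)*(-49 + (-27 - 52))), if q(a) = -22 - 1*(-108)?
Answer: 3945146/465217 ≈ 8.4802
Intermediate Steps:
q(a) = 86 (q(a) = -22 + 108 = 86)
37074/(-10819) + (-40 + 8)**2/q((52 - 74)*(-49 + (-27 - 52))) = 37074/(-10819) + (-40 + 8)**2/86 = 37074*(-1/10819) + (-32)**2*(1/86) = -37074/10819 + 1024*(1/86) = -37074/10819 + 512/43 = 3945146/465217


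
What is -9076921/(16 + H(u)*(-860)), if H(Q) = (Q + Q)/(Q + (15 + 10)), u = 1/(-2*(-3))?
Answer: -1370615071/696 ≈ -1.9693e+6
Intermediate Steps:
u = 1/6 ≈ 0.16667
H(Q) = 2*Q/(25 + Q) (H(Q) = (2*Q)/(Q + 25) = (2*Q)/(25 + Q) = 2*Q/(25 + Q))
-9076921/(16 + H(u)*(-860)) = -9076921/(16 + (2*(1/6)/(25 + 1/6))*(-860)) = -9076921/(16 + (2*(1/6)/(151/6))*(-860)) = -9076921/(16 + (2*(1/6)*(6/151))*(-860)) = -9076921/(16 + (2/151)*(-860)) = -9076921/(16 - 1720/151) = -9076921/696/151 = -9076921*151/696 = -1370615071/696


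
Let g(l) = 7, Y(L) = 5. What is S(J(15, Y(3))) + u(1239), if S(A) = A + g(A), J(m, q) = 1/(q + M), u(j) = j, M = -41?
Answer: 44855/36 ≈ 1246.0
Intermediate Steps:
J(m, q) = 1/(-41 + q) (J(m, q) = 1/(q - 41) = 1/(-41 + q))
S(A) = 7 + A (S(A) = A + 7 = 7 + A)
S(J(15, Y(3))) + u(1239) = (7 + 1/(-41 + 5)) + 1239 = (7 + 1/(-36)) + 1239 = (7 - 1/36) + 1239 = 251/36 + 1239 = 44855/36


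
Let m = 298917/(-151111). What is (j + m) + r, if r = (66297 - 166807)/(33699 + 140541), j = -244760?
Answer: -644449542891109/2632958064 ≈ -2.4476e+5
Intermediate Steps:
m = -298917/151111 (m = 298917*(-1/151111) = -298917/151111 ≈ -1.9781)
r = -10051/17424 (r = -100510/174240 = -100510*1/174240 = -10051/17424 ≈ -0.57685)
(j + m) + r = (-244760 - 298917/151111) - 10051/17424 = -36986227277/151111 - 10051/17424 = -644449542891109/2632958064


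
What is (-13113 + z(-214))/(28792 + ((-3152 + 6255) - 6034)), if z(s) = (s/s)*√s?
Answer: -13113/25861 + I*√214/25861 ≈ -0.50706 + 0.00056567*I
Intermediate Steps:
z(s) = √s (z(s) = 1*√s = √s)
(-13113 + z(-214))/(28792 + ((-3152 + 6255) - 6034)) = (-13113 + √(-214))/(28792 + ((-3152 + 6255) - 6034)) = (-13113 + I*√214)/(28792 + (3103 - 6034)) = (-13113 + I*√214)/(28792 - 2931) = (-13113 + I*√214)/25861 = (-13113 + I*√214)*(1/25861) = -13113/25861 + I*√214/25861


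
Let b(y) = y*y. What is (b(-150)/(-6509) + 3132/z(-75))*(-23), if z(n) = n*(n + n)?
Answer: 12929934/176875 ≈ 73.102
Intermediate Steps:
b(y) = y²
z(n) = 2*n² (z(n) = n*(2*n) = 2*n²)
(b(-150)/(-6509) + 3132/z(-75))*(-23) = ((-150)²/(-6509) + 3132/((2*(-75)²)))*(-23) = (22500*(-1/6509) + 3132/((2*5625)))*(-23) = (-22500/6509 + 3132/11250)*(-23) = (-22500/6509 + 3132*(1/11250))*(-23) = (-22500/6509 + 174/625)*(-23) = -12929934/4068125*(-23) = 12929934/176875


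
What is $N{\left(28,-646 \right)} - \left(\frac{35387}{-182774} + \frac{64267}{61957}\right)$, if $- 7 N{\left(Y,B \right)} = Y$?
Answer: $- \frac{7835768453}{1617732674} \approx -4.8437$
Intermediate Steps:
$N{\left(Y,B \right)} = - \frac{Y}{7}$
$N{\left(28,-646 \right)} - \left(\frac{35387}{-182774} + \frac{64267}{61957}\right) = \left(- \frac{1}{7}\right) 28 - \left(\frac{35387}{-182774} + \frac{64267}{61957}\right) = -4 - \left(35387 \left(- \frac{1}{182774}\right) + 64267 \cdot \frac{1}{61957}\right) = -4 - \left(- \frac{35387}{182774} + \frac{9181}{8851}\right) = -4 - \frac{1364837757}{1617732674} = - \frac{7835768453}{1617732674}$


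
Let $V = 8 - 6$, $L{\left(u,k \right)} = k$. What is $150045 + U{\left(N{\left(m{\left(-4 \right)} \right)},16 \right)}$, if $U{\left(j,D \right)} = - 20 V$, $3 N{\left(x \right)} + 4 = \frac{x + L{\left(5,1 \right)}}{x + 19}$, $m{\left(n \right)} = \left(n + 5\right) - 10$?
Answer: $150005$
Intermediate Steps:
$m{\left(n \right)} = -5 + n$ ($m{\left(n \right)} = \left(5 + n\right) - 10 = -5 + n$)
$V = 2$ ($V = 8 - 6 = 2$)
$N{\left(x \right)} = - \frac{4}{3} + \frac{1 + x}{3 \left(19 + x\right)}$ ($N{\left(x \right)} = - \frac{4}{3} + \frac{\left(x + 1\right) \frac{1}{x + 19}}{3} = - \frac{4}{3} + \frac{\left(1 + x\right) \frac{1}{19 + x}}{3} = - \frac{4}{3} + \frac{\frac{1}{19 + x} \left(1 + x\right)}{3} = - \frac{4}{3} + \frac{1 + x}{3 \left(19 + x\right)}$)
$U{\left(j,D \right)} = -40$ ($U{\left(j,D \right)} = \left(-20\right) 2 = -40$)
$150045 + U{\left(N{\left(m{\left(-4 \right)} \right)},16 \right)} = 150045 - 40 = 150005$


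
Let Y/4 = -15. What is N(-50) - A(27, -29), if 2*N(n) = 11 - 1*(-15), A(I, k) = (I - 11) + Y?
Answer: 57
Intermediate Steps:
Y = -60 (Y = 4*(-15) = -60)
A(I, k) = -71 + I (A(I, k) = (I - 11) - 60 = (-11 + I) - 60 = -71 + I)
N(n) = 13 (N(n) = (11 - 1*(-15))/2 = (11 + 15)/2 = (1/2)*26 = 13)
N(-50) - A(27, -29) = 13 - (-71 + 27) = 13 - 1*(-44) = 13 + 44 = 57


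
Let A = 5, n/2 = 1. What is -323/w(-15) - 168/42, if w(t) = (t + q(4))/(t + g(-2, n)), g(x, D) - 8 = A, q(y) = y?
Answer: -690/11 ≈ -62.727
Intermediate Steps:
n = 2 (n = 2*1 = 2)
g(x, D) = 13 (g(x, D) = 8 + 5 = 13)
w(t) = (4 + t)/(13 + t) (w(t) = (t + 4)/(t + 13) = (4 + t)/(13 + t))
-323/w(-15) - 168/42 = -323*(13 - 15)/(4 - 15) - 168/42 = -323/(-11/(-2)) - 168*1/42 = -323/((-½*(-11))) - 4 = -323/11/2 - 4 = -323*2/11 - 4 = -646/11 - 4 = -690/11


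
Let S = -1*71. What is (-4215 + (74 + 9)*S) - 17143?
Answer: -27251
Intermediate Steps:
S = -71
(-4215 + (74 + 9)*S) - 17143 = (-4215 + (74 + 9)*(-71)) - 17143 = (-4215 + 83*(-71)) - 17143 = (-4215 - 5893) - 17143 = -10108 - 17143 = -27251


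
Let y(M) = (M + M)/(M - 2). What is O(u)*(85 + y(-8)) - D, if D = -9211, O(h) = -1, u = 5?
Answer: 45622/5 ≈ 9124.4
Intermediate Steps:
y(M) = 2*M/(-2 + M) (y(M) = (2*M)/(-2 + M) = 2*M/(-2 + M))
O(u)*(85 + y(-8)) - D = -(85 + 2*(-8)/(-2 - 8)) - 1*(-9211) = -(85 + 2*(-8)/(-10)) + 9211 = -(85 + 2*(-8)*(-⅒)) + 9211 = -(85 + 8/5) + 9211 = -1*433/5 + 9211 = -433/5 + 9211 = 45622/5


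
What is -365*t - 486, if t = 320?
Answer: -117286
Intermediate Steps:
-365*t - 486 = -365*320 - 486 = -116800 - 486 = -117286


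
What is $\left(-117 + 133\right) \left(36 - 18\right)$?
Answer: $288$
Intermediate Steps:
$\left(-117 + 133\right) \left(36 - 18\right) = 16 \cdot 18 = 288$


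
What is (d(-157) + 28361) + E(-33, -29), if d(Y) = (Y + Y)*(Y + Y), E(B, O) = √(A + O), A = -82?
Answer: 126957 + I*√111 ≈ 1.2696e+5 + 10.536*I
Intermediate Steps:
E(B, O) = √(-82 + O)
d(Y) = 4*Y² (d(Y) = (2*Y)*(2*Y) = 4*Y²)
(d(-157) + 28361) + E(-33, -29) = (4*(-157)² + 28361) + √(-82 - 29) = (4*24649 + 28361) + √(-111) = (98596 + 28361) + I*√111 = 126957 + I*√111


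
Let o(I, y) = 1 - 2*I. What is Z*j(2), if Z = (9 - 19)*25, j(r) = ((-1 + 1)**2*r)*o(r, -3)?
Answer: 0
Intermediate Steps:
j(r) = 0 (j(r) = ((-1 + 1)**2*r)*(1 - 2*r) = (0**2*r)*(1 - 2*r) = (0*r)*(1 - 2*r) = 0*(1 - 2*r) = 0)
Z = -250 (Z = -10*25 = -250)
Z*j(2) = -250*0 = 0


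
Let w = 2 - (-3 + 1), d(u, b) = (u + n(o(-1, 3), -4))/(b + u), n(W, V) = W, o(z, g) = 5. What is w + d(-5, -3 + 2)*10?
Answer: 4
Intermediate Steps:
d(u, b) = (5 + u)/(b + u) (d(u, b) = (u + 5)/(b + u) = (5 + u)/(b + u))
w = 4 (w = 2 - 1*(-2) = 2 + 2 = 4)
w + d(-5, -3 + 2)*10 = 4 + ((5 - 5)/((-3 + 2) - 5))*10 = 4 + (0/(-1 - 5))*10 = 4 + (0/(-6))*10 = 4 - ⅙*0*10 = 4 + 0*10 = 4 + 0 = 4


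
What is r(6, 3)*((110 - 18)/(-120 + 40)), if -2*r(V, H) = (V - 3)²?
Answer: 207/40 ≈ 5.1750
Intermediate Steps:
r(V, H) = -(-3 + V)²/2 (r(V, H) = -(V - 3)²/2 = -(-3 + V)²/2)
r(6, 3)*((110 - 18)/(-120 + 40)) = (-(-3 + 6)²/2)*((110 - 18)/(-120 + 40)) = (-½*3²)*(92/(-80)) = (-½*9)*(92*(-1/80)) = -9/2*(-23/20) = 207/40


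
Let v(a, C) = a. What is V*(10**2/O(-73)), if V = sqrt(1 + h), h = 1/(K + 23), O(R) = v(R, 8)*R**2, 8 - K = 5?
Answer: -150*sqrt(78)/5057221 ≈ -0.00026195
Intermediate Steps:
K = 3 (K = 8 - 1*5 = 8 - 5 = 3)
O(R) = R**3 (O(R) = R*R**2 = R**3)
h = 1/26 (h = 1/(3 + 23) = 1/26 ≈ 0.038462)
V = 3*sqrt(78)/26 (V = sqrt(1 + 1/26) = sqrt(27/26) = 3*sqrt(78)/26 ≈ 1.0190)
V*(10**2/O(-73)) = (3*sqrt(78)/26)*(10**2/((-73)**3)) = (3*sqrt(78)/26)*(100/(-389017)) = (3*sqrt(78)/26)*(100*(-1/389017)) = (3*sqrt(78)/26)*(-100/389017) = -150*sqrt(78)/5057221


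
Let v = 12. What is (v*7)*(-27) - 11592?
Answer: -13860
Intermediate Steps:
(v*7)*(-27) - 11592 = (12*7)*(-27) - 11592 = 84*(-27) - 11592 = -2268 - 11592 = -13860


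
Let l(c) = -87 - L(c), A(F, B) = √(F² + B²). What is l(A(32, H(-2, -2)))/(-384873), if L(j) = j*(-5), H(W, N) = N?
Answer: 29/128291 - 10*√257/384873 ≈ -0.00019048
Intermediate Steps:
L(j) = -5*j
A(F, B) = √(B² + F²)
l(c) = -87 + 5*c (l(c) = -87 - (-5)*c = -87 + 5*c)
l(A(32, H(-2, -2)))/(-384873) = (-87 + 5*√((-2)² + 32²))/(-384873) = (-87 + 5*√(4 + 1024))*(-1/384873) = (-87 + 5*√1028)*(-1/384873) = (-87 + 5*(2*√257))*(-1/384873) = (-87 + 10*√257)*(-1/384873) = 29/128291 - 10*√257/384873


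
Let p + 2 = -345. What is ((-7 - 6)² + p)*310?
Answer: -55180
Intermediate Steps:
p = -347 (p = -2 - 345 = -347)
((-7 - 6)² + p)*310 = ((-7 - 6)² - 347)*310 = ((-13)² - 347)*310 = (169 - 347)*310 = -178*310 = -55180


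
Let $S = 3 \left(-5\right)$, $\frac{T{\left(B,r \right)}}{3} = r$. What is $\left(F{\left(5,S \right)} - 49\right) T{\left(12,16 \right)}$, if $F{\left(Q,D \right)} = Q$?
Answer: $-2112$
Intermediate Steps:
$T{\left(B,r \right)} = 3 r$
$S = -15$
$\left(F{\left(5,S \right)} - 49\right) T{\left(12,16 \right)} = \left(5 - 49\right) 3 \cdot 16 = \left(5 - 49\right) 48 = \left(-44\right) 48 = -2112$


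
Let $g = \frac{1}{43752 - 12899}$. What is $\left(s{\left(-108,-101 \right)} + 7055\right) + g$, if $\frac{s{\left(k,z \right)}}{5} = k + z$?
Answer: $\frac{185426531}{30853} \approx 6010.0$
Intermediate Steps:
$s{\left(k,z \right)} = 5 k + 5 z$ ($s{\left(k,z \right)} = 5 \left(k + z\right) = 5 k + 5 z$)
$g = \frac{1}{30853} \approx 3.2412 \cdot 10^{-5}$
$\left(s{\left(-108,-101 \right)} + 7055\right) + g = \left(\left(5 \left(-108\right) + 5 \left(-101\right)\right) + 7055\right) + \frac{1}{30853} = \left(\left(-540 - 505\right) + 7055\right) + \frac{1}{30853} = \left(-1045 + 7055\right) + \frac{1}{30853} = 6010 + \frac{1}{30853} = \frac{185426531}{30853}$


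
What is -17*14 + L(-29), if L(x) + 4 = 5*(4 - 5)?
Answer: -247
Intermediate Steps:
L(x) = -9 (L(x) = -4 + 5*(4 - 5) = -4 + 5*(-1) = -4 - 5 = -9)
-17*14 + L(-29) = -17*14 - 9 = -238 - 9 = -247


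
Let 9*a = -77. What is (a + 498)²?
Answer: 19404025/81 ≈ 2.3956e+5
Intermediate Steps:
a = -77/9 (a = (⅑)*(-77) = -77/9 ≈ -8.5556)
(a + 498)² = (-77/9 + 498)² = (4405/9)² = 19404025/81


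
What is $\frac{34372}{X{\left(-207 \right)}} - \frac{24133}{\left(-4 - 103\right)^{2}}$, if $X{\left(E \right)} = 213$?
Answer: $\frac{388384699}{2438637} \approx 159.26$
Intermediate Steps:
$\frac{34372}{X{\left(-207 \right)}} - \frac{24133}{\left(-4 - 103\right)^{2}} = \frac{34372}{213} - \frac{24133}{\left(-4 - 103\right)^{2}} = 34372 \cdot \frac{1}{213} - \frac{24133}{\left(-107\right)^{2}} = \frac{34372}{213} - \frac{24133}{11449} = \frac{388384699}{2438637}$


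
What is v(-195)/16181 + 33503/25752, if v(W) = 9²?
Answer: 544197955/416693112 ≈ 1.3060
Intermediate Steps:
v(W) = 81
v(-195)/16181 + 33503/25752 = 81/16181 + 33503/25752 = 544197955/416693112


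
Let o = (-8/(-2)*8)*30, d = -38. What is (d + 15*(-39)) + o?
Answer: 337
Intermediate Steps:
o = 960 (o = (-8*(-½)*8)*30 = (4*8)*30 = 32*30 = 960)
(d + 15*(-39)) + o = (-38 + 15*(-39)) + 960 = (-38 - 585) + 960 = -623 + 960 = 337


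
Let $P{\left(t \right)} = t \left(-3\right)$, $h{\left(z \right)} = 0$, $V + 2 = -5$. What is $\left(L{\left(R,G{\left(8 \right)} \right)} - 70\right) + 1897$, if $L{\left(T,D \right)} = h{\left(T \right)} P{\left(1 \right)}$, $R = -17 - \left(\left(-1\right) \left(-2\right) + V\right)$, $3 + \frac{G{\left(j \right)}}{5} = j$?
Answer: $1827$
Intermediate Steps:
$V = -7$ ($V = -2 - 5 = -7$)
$G{\left(j \right)} = -15 + 5 j$
$R = -12$ ($R = -17 - \left(\left(-1\right) \left(-2\right) - 7\right) = -17 - \left(2 - 7\right) = -17 - -5 = -17 + 5 = -12$)
$P{\left(t \right)} = - 3 t$
$L{\left(T,D \right)} = 0$ ($L{\left(T,D \right)} = 0 \left(\left(-3\right) 1\right) = 0 \left(-3\right) = 0$)
$\left(L{\left(R,G{\left(8 \right)} \right)} - 70\right) + 1897 = \left(0 - 70\right) + 1897 = -70 + 1897 = 1827$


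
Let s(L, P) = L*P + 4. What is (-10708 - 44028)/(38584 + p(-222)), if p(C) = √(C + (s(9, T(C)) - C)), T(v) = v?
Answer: -1055966912/744363525 + 27368*I*√1994/744363525 ≈ -1.4186 + 0.0016418*I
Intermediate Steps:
s(L, P) = 4 + L*P
p(C) = √(4 + 9*C) (p(C) = √(C + ((4 + 9*C) - C)) = √(C + (4 + 8*C)) = √(4 + 9*C))
(-10708 - 44028)/(38584 + p(-222)) = (-10708 - 44028)/(38584 + √(4 + 9*(-222))) = -54736/(38584 + √(4 - 1998)) = -54736/(38584 + √(-1994)) = -54736/(38584 + I*√1994)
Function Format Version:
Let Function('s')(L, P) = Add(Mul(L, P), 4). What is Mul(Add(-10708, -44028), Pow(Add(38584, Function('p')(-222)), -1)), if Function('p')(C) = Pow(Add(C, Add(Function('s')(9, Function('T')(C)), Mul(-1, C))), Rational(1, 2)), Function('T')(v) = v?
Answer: Add(Rational(-1055966912, 744363525), Mul(Rational(27368, 744363525), I, Pow(1994, Rational(1, 2)))) ≈ Add(-1.4186, Mul(0.0016418, I))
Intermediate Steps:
Function('s')(L, P) = Add(4, Mul(L, P))
Function('p')(C) = Pow(Add(4, Mul(9, C)), Rational(1, 2)) (Function('p')(C) = Pow(Add(C, Add(Add(4, Mul(9, C)), Mul(-1, C))), Rational(1, 2)) = Pow(Add(C, Add(4, Mul(8, C))), Rational(1, 2)) = Pow(Add(4, Mul(9, C)), Rational(1, 2)))
Mul(Add(-10708, -44028), Pow(Add(38584, Function('p')(-222)), -1)) = Mul(Add(-10708, -44028), Pow(Add(38584, Pow(Add(4, Mul(9, -222)), Rational(1, 2))), -1)) = Mul(-54736, Pow(Add(38584, Pow(Add(4, -1998), Rational(1, 2))), -1)) = Mul(-54736, Pow(Add(38584, Pow(-1994, Rational(1, 2))), -1)) = Mul(-54736, Pow(Add(38584, Mul(I, Pow(1994, Rational(1, 2)))), -1))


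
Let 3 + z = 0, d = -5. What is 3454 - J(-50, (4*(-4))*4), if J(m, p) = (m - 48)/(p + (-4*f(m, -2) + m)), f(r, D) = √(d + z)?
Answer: 11329781/3281 + 196*I*√2/3281 ≈ 3453.1 + 0.084482*I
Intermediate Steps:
z = -3 (z = -3 + 0 = -3)
f(r, D) = 2*I*√2 (f(r, D) = √(-5 - 3) = √(-8) = 2*I*√2)
J(m, p) = (-48 + m)/(m + p - 8*I*√2) (J(m, p) = (m - 48)/(p + (-8*I*√2 + m)) = (-48 + m)/(p + (-8*I*√2 + m)) = (-48 + m)/(p + (m - 8*I*√2)) = (-48 + m)/(m + p - 8*I*√2))
3454 - J(-50, (4*(-4))*4) = 3454 - (-48 - 50)/(-50 + (4*(-4))*4 - 8*I*√2) = 3454 - (-98)/(-50 - 16*4 - 8*I*√2) = 3454 - (-98)/(-50 - 64 - 8*I*√2) = 3454 - (-98)/(-114 - 8*I*√2) = 3454 + 98/(-114 - 8*I*√2)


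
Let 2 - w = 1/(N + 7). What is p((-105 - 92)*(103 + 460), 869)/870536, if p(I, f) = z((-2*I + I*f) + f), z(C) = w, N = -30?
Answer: 47/20022328 ≈ 2.3474e-6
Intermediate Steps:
w = 47/23 (w = 2 - 1/(-30 + 7) = 2 - 1/(-23) = 2 - 1*(-1/23) = 2 + 1/23 = 47/23 ≈ 2.0435)
z(C) = 47/23
p(I, f) = 47/23
p((-105 - 92)*(103 + 460), 869)/870536 = (47/23)/870536 = (47/23)*(1/870536) = 47/20022328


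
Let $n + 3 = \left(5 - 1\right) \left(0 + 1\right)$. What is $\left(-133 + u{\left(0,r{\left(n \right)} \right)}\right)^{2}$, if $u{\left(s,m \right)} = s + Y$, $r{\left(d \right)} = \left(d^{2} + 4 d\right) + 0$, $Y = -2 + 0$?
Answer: $18225$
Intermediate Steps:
$Y = -2$
$n = 1$ ($n = -3 + \left(5 - 1\right) \left(0 + 1\right) = -3 + 4 \cdot 1 = -3 + 4 = 1$)
$r{\left(d \right)} = d^{2} + 4 d$
$u{\left(s,m \right)} = -2 + s$ ($u{\left(s,m \right)} = s - 2 = -2 + s$)
$\left(-133 + u{\left(0,r{\left(n \right)} \right)}\right)^{2} = \left(-133 + \left(-2 + 0\right)\right)^{2} = \left(-133 - 2\right)^{2} = \left(-135\right)^{2} = 18225$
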